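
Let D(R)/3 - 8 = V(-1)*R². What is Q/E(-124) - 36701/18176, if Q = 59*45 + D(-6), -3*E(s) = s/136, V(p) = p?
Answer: 4765372861/563456 ≈ 8457.4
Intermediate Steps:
E(s) = -s/408 (E(s) = -s/(3*136) = -s/408)
D(R) = 24 - 3*R² (D(R) = 24 + 3*(-R²) = 24 - 3*R²)
Q = 2571 (Q = 59*45 + (24 - 3*(-6)²) = 2655 + (24 - 3*36) = 2655 + (24 - 108) = 2655 - 84 = 2571)
Q/E(-124) - 36701/18176 = 2571/((-1/408*(-124))) - 36701/18176 = 2571/(31/102) - 36701*1/18176 = 2571*(102/31) - 36701/18176 = 262242/31 - 36701/18176 = 4765372861/563456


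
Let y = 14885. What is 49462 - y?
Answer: 34577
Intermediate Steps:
49462 - y = 49462 - 1*14885 = 49462 - 14885 = 34577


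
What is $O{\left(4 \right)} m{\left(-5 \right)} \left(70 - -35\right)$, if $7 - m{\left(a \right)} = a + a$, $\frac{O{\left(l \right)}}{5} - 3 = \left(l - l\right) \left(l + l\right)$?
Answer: $26775$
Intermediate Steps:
$O{\left(l \right)} = 15$ ($O{\left(l \right)} = 15 + 5 \left(l - l\right) \left(l + l\right) = 15 + 5 \cdot 0 \cdot 2 l = 15 + 5 \cdot 0 = 15 + 0 = 15$)
$m{\left(a \right)} = 7 - 2 a$ ($m{\left(a \right)} = 7 - \left(a + a\right) = 7 - 2 a$)
$O{\left(4 \right)} m{\left(-5 \right)} \left(70 - -35\right) = 15 \left(7 - -10\right) \left(70 - -35\right) = 15 \left(7 + 10\right) \left(70 + 35\right) = 15 \cdot 17 \cdot 105 = 255 \cdot 105 = 26775$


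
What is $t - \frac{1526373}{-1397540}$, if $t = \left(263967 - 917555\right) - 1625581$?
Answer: $- \frac{3185228317887}{1397540} \approx -2.2792 \cdot 10^{6}$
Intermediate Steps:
$t = -2279169$ ($t = -653588 - 1625581 = -2279169$)
$t - \frac{1526373}{-1397540} = -2279169 - \frac{1526373}{-1397540} = -2279169 - - \frac{1526373}{1397540} = -2279169 + \frac{1526373}{1397540} = - \frac{3185228317887}{1397540}$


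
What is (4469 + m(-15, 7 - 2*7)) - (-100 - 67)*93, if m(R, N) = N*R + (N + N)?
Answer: 20091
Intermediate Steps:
m(R, N) = 2*N + N*R (m(R, N) = N*R + 2*N = 2*N + N*R)
(4469 + m(-15, 7 - 2*7)) - (-100 - 67)*93 = (4469 + (7 - 2*7)*(2 - 15)) - (-100 - 67)*93 = (4469 + (7 - 14)*(-13)) - (-167)*93 = (4469 - 7*(-13)) - 1*(-15531) = (4469 + 91) + 15531 = 4560 + 15531 = 20091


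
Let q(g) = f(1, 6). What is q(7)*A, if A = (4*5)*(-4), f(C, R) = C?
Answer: -80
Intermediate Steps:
q(g) = 1
A = -80 (A = 20*(-4) = -80)
q(7)*A = 1*(-80) = -80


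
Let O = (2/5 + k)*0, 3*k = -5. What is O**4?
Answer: 0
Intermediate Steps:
k = -5/3 (k = (1/3)*(-5) = -5/3 ≈ -1.6667)
O = 0 (O = (2/5 - 5/3)*0 = -19/15*0 = 0)
O**4 = 0**4 = 0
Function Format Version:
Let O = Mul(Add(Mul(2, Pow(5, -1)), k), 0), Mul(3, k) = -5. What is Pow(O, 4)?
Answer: 0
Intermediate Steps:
k = Rational(-5, 3) (k = Mul(Rational(1, 3), -5) = Rational(-5, 3) ≈ -1.6667)
O = 0 (O = Mul(Add(Mul(2, Pow(5, -1)), Rational(-5, 3)), 0) = Mul(Add(Mul(2, Rational(1, 5)), Rational(-5, 3)), 0) = Mul(Add(Rational(2, 5), Rational(-5, 3)), 0) = Mul(Rational(-19, 15), 0) = 0)
Pow(O, 4) = Pow(0, 4) = 0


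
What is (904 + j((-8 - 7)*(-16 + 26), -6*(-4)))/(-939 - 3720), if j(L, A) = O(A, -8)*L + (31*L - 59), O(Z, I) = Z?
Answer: 7405/4659 ≈ 1.5894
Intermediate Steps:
j(L, A) = -59 + 31*L + A*L (j(L, A) = A*L + (31*L - 59) = A*L + (-59 + 31*L) = -59 + 31*L + A*L)
(904 + j((-8 - 7)*(-16 + 26), -6*(-4)))/(-939 - 3720) = (904 + (-59 + 31*((-8 - 7)*(-16 + 26)) + (-6*(-4))*((-8 - 7)*(-16 + 26))))/(-939 - 3720) = (904 + (-59 + 31*(-15*10) + 24*(-15*10)))/(-4659) = (904 + (-59 + 31*(-150) + 24*(-150)))*(-1/4659) = (904 + (-59 - 4650 - 3600))*(-1/4659) = (904 - 8309)*(-1/4659) = -7405*(-1/4659) = 7405/4659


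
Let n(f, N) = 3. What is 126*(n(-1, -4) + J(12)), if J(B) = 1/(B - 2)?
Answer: 1953/5 ≈ 390.60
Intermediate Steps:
J(B) = 1/(-2 + B)
126*(n(-1, -4) + J(12)) = 126*(3 + 1/(-2 + 12)) = 126*(3 + 1/10) = 126*(3 + ⅒) = 126*(31/10) = 1953/5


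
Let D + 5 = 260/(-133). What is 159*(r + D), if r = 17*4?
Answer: 1290921/133 ≈ 9706.2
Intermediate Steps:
D = -925/133 (D = -5 + 260/(-133) = -5 + 260*(-1/133) = -5 - 260/133 = -925/133 ≈ -6.9549)
r = 68
159*(r + D) = 159*(68 - 925/133) = 159*(8119/133) = 1290921/133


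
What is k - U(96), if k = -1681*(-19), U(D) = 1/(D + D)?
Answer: 6132287/192 ≈ 31939.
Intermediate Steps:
U(D) = 1/(2*D)
k = 31939
k - U(96) = 31939 - 1/(2*96) = 31939 - 1*1/192 = 31939 - 1/192 = 6132287/192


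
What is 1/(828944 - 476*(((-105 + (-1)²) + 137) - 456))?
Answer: 1/1030292 ≈ 9.7060e-7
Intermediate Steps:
1/(828944 - 476*(((-105 + (-1)²) + 137) - 456)) = 1/(828944 - 476*(((-105 + 1) + 137) - 456)) = 1/(828944 - 476*((-104 + 137) - 456)) = 1/(828944 - 476*(33 - 456)) = 1/(828944 - 476*(-423)) = 1/(828944 + 201348) = 1/1030292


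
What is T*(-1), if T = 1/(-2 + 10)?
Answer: -⅛ ≈ -0.12500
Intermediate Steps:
T = ⅛ (T = 1/8 = ⅛ ≈ 0.12500)
T*(-1) = (⅛)*(-1) = -⅛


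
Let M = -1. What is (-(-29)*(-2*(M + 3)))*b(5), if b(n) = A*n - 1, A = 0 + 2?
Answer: -1044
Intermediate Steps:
A = 2
b(n) = -1 + 2*n (b(n) = 2*n - 1 = -1 + 2*n)
(-(-29)*(-2*(M + 3)))*b(5) = (-(-29)*(-2*(-1 + 3)))*(-1 + 2*5) = (-(-29)*(-2*2))*(-1 + 10) = -(-29)*(-4)*9 = -29*4*9 = -116*9 = -1044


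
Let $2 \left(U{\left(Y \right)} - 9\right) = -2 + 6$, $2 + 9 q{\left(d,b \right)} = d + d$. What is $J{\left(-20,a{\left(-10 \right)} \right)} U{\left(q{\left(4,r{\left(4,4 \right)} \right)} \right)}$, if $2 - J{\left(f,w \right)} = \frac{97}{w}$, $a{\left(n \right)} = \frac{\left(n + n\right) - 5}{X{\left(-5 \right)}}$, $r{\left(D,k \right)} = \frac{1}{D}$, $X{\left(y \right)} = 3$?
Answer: $\frac{3751}{25} \approx 150.04$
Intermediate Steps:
$q{\left(d,b \right)} = - \frac{2}{9} + \frac{2 d}{9}$ ($q{\left(d,b \right)} = - \frac{2}{9} + \frac{d + d}{9} = - \frac{2}{9} + \frac{2 d}{9}$)
$U{\left(Y \right)} = 11$ ($U{\left(Y \right)} = 9 + \frac{-2 + 6}{2} = 9 + \frac{1}{2} \cdot 4 = 9 + 2 = 11$)
$a{\left(n \right)} = - \frac{5}{3} + \frac{2 n}{3}$ ($a{\left(n \right)} = \frac{\left(n + n\right) - 5}{3} = \left(2 n - 5\right) \frac{1}{3} = \left(-5 + 2 n\right) \frac{1}{3} = - \frac{5}{3} + \frac{2 n}{3}$)
$J{\left(f,w \right)} = 2 - \frac{97}{w}$
$J{\left(-20,a{\left(-10 \right)} \right)} U{\left(q{\left(4,r{\left(4,4 \right)} \right)} \right)} = \left(2 - \frac{97}{- \frac{5}{3} + \frac{2}{3} \left(-10\right)}\right) 11 = \left(2 - \frac{97}{- \frac{5}{3} - \frac{20}{3}}\right) 11 = \left(2 - \frac{97}{- \frac{25}{3}}\right) 11 = \left(2 - - \frac{291}{25}\right) 11 = \left(2 + \frac{291}{25}\right) 11 = \frac{341}{25} \cdot 11 = \frac{3751}{25}$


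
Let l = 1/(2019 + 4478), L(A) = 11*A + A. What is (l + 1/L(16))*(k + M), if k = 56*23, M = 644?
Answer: 1076929/103952 ≈ 10.360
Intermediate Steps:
L(A) = 12*A
k = 1288
l = 1/6497 ≈ 0.00015392
(l + 1/L(16))*(k + M) = (1/6497 + 1/(12*16))*(1288 + 644) = (1/6497 + 1/192)*1932 = (6689/1247424)*1932 = 1076929/103952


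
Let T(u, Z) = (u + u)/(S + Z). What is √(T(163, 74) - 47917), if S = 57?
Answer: I*√822260931/131 ≈ 218.89*I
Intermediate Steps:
T(u, Z) = 2*u/(57 + Z) (T(u, Z) = (u + u)/(57 + Z) = (2*u)/(57 + Z) = 2*u/(57 + Z))
√(T(163, 74) - 47917) = √(2*163/(57 + 74) - 47917) = √(2*163/131 - 47917) = √(2*163*(1/131) - 47917) = √(326/131 - 47917) = √(-6276801/131) = I*√822260931/131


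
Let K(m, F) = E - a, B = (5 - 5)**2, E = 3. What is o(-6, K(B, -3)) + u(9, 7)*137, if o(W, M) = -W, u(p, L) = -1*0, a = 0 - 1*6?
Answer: 6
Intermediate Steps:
a = -6 (a = 0 - 6 = -6)
u(p, L) = 0
B = 0 (B = 0**2 = 0)
K(m, F) = 9 (K(m, F) = 3 - 1*(-6) = 3 + 6 = 9)
o(-6, K(B, -3)) + u(9, 7)*137 = -1*(-6) + 0*137 = 6 + 0 = 6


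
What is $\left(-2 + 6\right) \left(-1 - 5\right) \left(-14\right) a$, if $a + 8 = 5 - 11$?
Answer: $-4704$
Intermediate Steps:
$a = -14$ ($a = -8 + \left(5 - 11\right) = -8 - 6 = -14$)
$\left(-2 + 6\right) \left(-1 - 5\right) \left(-14\right) a = \left(-2 + 6\right) \left(-1 - 5\right) \left(-14\right) \left(-14\right) = 4 \left(-1 - 5\right) \left(-14\right) \left(-14\right) = 4 \left(-6\right) \left(-14\right) \left(-14\right) = \left(-24\right) \left(-14\right) \left(-14\right) = 336 \left(-14\right) = -4704$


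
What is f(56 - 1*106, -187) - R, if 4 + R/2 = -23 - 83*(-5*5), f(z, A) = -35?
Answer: -4131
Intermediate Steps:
R = 4096 (R = -8 + 2*(-23 - 83*(-5*5)) = -8 + 2*(-23 - (-2075)) = -8 + 2*(-23 - 83*(-25)) = -8 + 2*(-23 + 2075) = -8 + 2*2052 = -8 + 4104 = 4096)
f(56 - 1*106, -187) - R = -35 - 1*4096 = -35 - 4096 = -4131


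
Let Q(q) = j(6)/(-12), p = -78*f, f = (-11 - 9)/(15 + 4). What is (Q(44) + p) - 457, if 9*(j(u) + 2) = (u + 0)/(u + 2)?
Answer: -1025275/2736 ≈ -374.73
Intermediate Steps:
f = -20/19 ≈ -1.0526
j(u) = -2 + u/(9*(2 + u)) (j(u) = -2 + ((u + 0)/(u + 2))/9 = -2 + (u/(2 + u))/9 = -2 + u/(9*(2 + u)))
p = 1560/19 (p = -78*(-20/19) = 1560/19 ≈ 82.105)
Q(q) = 23/144 (Q(q) = ((-36 - 17*6)/(9*(2 + 6)))/(-12) = ((⅑)*(-36 - 102)/8)*(-1/12) = ((⅑)*(⅛)*(-138))*(-1/12) = -23/12*(-1/12) = 23/144)
(Q(44) + p) - 457 = (23/144 + 1560/19) - 457 = 225077/2736 - 457 = -1025275/2736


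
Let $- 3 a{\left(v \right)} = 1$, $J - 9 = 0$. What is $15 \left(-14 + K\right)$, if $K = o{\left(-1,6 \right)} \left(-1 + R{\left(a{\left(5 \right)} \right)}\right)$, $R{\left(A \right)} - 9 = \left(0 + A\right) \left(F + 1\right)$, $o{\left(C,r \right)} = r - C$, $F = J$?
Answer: $280$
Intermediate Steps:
$J = 9$ ($J = 9 + 0 = 9$)
$a{\left(v \right)} = - \frac{1}{3}$ ($a{\left(v \right)} = \left(- \frac{1}{3}\right) 1 = - \frac{1}{3}$)
$F = 9$
$R{\left(A \right)} = 9 + 10 A$ ($R{\left(A \right)} = 9 + \left(0 + A\right) \left(9 + 1\right) = 9 + A 10 = 9 + 10 A$)
$K = \frac{98}{3}$ ($K = \left(6 - -1\right) \left(-1 + \left(9 + 10 \left(- \frac{1}{3}\right)\right)\right) = \left(6 + 1\right) \left(-1 + \left(9 - \frac{10}{3}\right)\right) = 7 \left(-1 + \frac{17}{3}\right) = 7 \cdot \frac{14}{3} = \frac{98}{3} \approx 32.667$)
$15 \left(-14 + K\right) = 15 \left(-14 + \frac{98}{3}\right) = 15 \cdot \frac{56}{3} = 280$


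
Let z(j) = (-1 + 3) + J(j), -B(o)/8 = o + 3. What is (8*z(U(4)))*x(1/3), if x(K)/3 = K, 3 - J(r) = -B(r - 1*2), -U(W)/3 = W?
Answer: 744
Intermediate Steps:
B(o) = -24 - 8*o (B(o) = -8*(o + 3) = -8*(3 + o) = -24 - 8*o)
U(W) = -3*W
J(r) = -5 - 8*r (J(r) = 3 - (-1)*(-24 - 8*(r - 1*2)) = 3 - (-1)*(-24 - 8*(r - 2)) = 3 - (-1)*(-24 - 8*(-2 + r)) = 3 - (-1)*(-24 + (16 - 8*r)) = 3 - (-1)*(-8 - 8*r) = 3 - (8 + 8*r) = 3 + (-8 - 8*r) = -5 - 8*r)
x(K) = 3*K
z(j) = -3 - 8*j (z(j) = (-1 + 3) + (-5 - 8*j) = 2 + (-5 - 8*j) = -3 - 8*j)
(8*z(U(4)))*x(1/3) = (8*(-3 - (-24)*4))*(3/3) = (8*(-3 - 8*(-12)))*(3*(⅓)) = (8*(-3 + 96))*1 = (8*93)*1 = 744*1 = 744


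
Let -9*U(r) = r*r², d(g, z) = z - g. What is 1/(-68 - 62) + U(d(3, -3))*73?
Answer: 227759/130 ≈ 1752.0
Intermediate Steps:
U(r) = -r³/9 (U(r) = -r*r²/9 = -r³/9)
1/(-68 - 62) + U(d(3, -3))*73 = 1/(-68 - 62) - (-3 - 1*3)³/9*73 = 1/(-130) - (-3 - 3)³/9*73 = -1/130 - ⅑*(-6)³*73 = -1/130 - ⅑*(-216)*73 = -1/130 + 24*73 = -1/130 + 1752 = 227759/130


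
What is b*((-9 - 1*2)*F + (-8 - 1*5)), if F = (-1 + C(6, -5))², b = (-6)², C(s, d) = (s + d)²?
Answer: -468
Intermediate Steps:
C(s, d) = (d + s)²
b = 36
F = 0 (F = (-1 + (-5 + 6)²)² = (-1 + 1²)² = (-1 + 1)² = 0² = 0)
b*((-9 - 1*2)*F + (-8 - 1*5)) = 36*((-9 - 1*2)*0 + (-8 - 1*5)) = 36*((-9 - 2)*0 + (-8 - 5)) = 36*(-11*0 - 13) = 36*(0 - 13) = 36*(-13) = -468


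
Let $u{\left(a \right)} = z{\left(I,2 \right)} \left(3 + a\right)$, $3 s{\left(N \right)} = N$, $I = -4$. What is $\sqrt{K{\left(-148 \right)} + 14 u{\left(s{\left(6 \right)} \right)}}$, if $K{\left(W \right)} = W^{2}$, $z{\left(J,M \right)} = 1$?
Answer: $\sqrt{21974} \approx 148.24$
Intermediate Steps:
$s{\left(N \right)} = \frac{N}{3}$
$u{\left(a \right)} = 3 + a$ ($u{\left(a \right)} = 1 \left(3 + a\right) = 3 + a$)
$\sqrt{K{\left(-148 \right)} + 14 u{\left(s{\left(6 \right)} \right)}} = \sqrt{\left(-148\right)^{2} + 14 \left(3 + \frac{1}{3} \cdot 6\right)} = \sqrt{21904 + 14 \left(3 + 2\right)} = \sqrt{21904 + 14 \cdot 5} = \sqrt{21904 + 70} = \sqrt{21974}$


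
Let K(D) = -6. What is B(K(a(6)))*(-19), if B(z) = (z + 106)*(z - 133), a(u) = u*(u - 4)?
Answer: 264100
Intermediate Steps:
a(u) = u*(-4 + u)
B(z) = (-133 + z)*(106 + z) (B(z) = (106 + z)*(-133 + z) = (-133 + z)*(106 + z))
B(K(a(6)))*(-19) = (-14098 + (-6)**2 - 27*(-6))*(-19) = (-14098 + 36 + 162)*(-19) = -13900*(-19) = 264100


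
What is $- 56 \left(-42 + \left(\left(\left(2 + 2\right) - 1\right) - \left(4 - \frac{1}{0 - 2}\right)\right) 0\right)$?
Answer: $2352$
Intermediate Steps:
$- 56 \left(-42 + \left(\left(\left(2 + 2\right) - 1\right) - \left(4 - \frac{1}{0 - 2}\right)\right) 0\right) = - 56 \left(-42 + \left(\left(4 - 1\right) - \left(4 - \frac{1}{-2}\right)\right) 0\right) = - 56 \left(-42 + \left(3 - \frac{9}{2}\right) 0\right) = - 56 \left(-42 - 0\right) = - 56 \left(-42 + 0\right) = \left(-56\right) \left(-42\right) = 2352$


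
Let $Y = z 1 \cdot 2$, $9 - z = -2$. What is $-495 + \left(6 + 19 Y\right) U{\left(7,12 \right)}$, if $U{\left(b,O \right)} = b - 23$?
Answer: $-7279$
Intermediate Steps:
$z = 11$ ($z = 9 - -2 = 9 + 2 = 11$)
$Y = 22$ ($Y = 11 \cdot 1 \cdot 2 = 11 \cdot 2 = 22$)
$U{\left(b,O \right)} = -23 + b$
$-495 + \left(6 + 19 Y\right) U{\left(7,12 \right)} = -495 + \left(6 + 19 \cdot 22\right) \left(-23 + 7\right) = -495 + \left(6 + 418\right) \left(-16\right) = -495 + 424 \left(-16\right) = -495 - 6784 = -7279$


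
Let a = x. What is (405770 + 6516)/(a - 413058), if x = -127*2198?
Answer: -206143/346102 ≈ -0.59561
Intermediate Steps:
x = -279146
a = -279146
(405770 + 6516)/(a - 413058) = (405770 + 6516)/(-279146 - 413058) = 412286/(-692204) = 412286*(-1/692204) = -206143/346102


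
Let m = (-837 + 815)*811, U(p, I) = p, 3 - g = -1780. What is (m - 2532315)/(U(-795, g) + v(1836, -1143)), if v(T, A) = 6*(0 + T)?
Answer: -2550157/10221 ≈ -249.50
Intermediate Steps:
g = 1783 (g = 3 - 1*(-1780) = 3 + 1780 = 1783)
v(T, A) = 6*T
m = -17842 (m = -22*811 = -17842)
(m - 2532315)/(U(-795, g) + v(1836, -1143)) = (-17842 - 2532315)/(-795 + 6*1836) = -2550157/(-795 + 11016) = -2550157/10221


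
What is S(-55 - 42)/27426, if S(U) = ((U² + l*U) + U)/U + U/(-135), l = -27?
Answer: -8254/1851255 ≈ -0.0044586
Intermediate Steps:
S(U) = -U/135 + (U² - 26*U)/U (S(U) = ((U² - 27*U) + U)/U + U/(-135) = (U² - 26*U)/U + U*(-1/135) = (U² - 26*U)/U - U/135 = -U/135 + (U² - 26*U)/U)
S(-55 - 42)/27426 = (-26 + 134*(-55 - 42)/135)/27426 = (-26 + (134/135)*(-97))*(1/27426) = (-26 - 12998/135)*(1/27426) = -16508/135*1/27426 = -8254/1851255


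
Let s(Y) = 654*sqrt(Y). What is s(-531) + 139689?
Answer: 139689 + 1962*I*sqrt(59) ≈ 1.3969e+5 + 15070.0*I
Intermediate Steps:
s(-531) + 139689 = 654*sqrt(-531) + 139689 = 654*(3*I*sqrt(59)) + 139689 = 1962*I*sqrt(59) + 139689 = 139689 + 1962*I*sqrt(59)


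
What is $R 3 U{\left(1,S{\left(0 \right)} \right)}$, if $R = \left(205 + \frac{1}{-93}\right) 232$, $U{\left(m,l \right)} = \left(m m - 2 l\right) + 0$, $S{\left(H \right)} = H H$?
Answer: $\frac{4422848}{31} \approx 1.4267 \cdot 10^{5}$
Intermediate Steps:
$S{\left(H \right)} = H^{2}$
$U{\left(m,l \right)} = m^{2} - 2 l$ ($U{\left(m,l \right)} = \left(m^{2} - 2 l\right) + 0 = m^{2} - 2 l$)
$R = \frac{4422848}{93}$ ($R = \left(205 - \frac{1}{93}\right) 232 = \frac{19064}{93} \cdot 232 = \frac{4422848}{93} \approx 47558.0$)
$R 3 U{\left(1,S{\left(0 \right)} \right)} = \frac{4422848 \cdot 3 \left(1^{2} - 2 \cdot 0^{2}\right)}{93} = \frac{4422848 \cdot 3 \left(1 - 0\right)}{93} = \frac{4422848 \cdot 3 \left(1 + 0\right)}{93} = \frac{4422848 \cdot 3 \cdot 1}{93} = \frac{4422848}{93} \cdot 3 = \frac{4422848}{31}$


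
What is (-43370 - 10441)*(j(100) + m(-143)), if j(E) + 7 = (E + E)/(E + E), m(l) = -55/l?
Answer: 3928203/13 ≈ 3.0217e+5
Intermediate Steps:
j(E) = -6 (j(E) = -7 + (E + E)/(E + E) = -7 + (2*E)/((2*E)) = -7 + (2*E)*(1/(2*E)) = -7 + 1 = -6)
(-43370 - 10441)*(j(100) + m(-143)) = (-43370 - 10441)*(-6 - 55/(-143)) = -53811*(-6 - 55*(-1/143)) = -53811*(-6 + 5/13) = -53811*(-73/13) = 3928203/13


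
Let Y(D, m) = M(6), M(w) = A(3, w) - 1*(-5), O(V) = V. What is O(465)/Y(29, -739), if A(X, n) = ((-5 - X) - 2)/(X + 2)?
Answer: 155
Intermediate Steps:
A(X, n) = (-7 - X)/(2 + X)
M(w) = 3 (M(w) = (-7 - 1*3)/(2 + 3) - 1*(-5) = (-7 - 3)/5 + 5 = (1/5)*(-10) + 5 = -2 + 5 = 3)
Y(D, m) = 3
O(465)/Y(29, -739) = 465/3 = 465*(1/3) = 155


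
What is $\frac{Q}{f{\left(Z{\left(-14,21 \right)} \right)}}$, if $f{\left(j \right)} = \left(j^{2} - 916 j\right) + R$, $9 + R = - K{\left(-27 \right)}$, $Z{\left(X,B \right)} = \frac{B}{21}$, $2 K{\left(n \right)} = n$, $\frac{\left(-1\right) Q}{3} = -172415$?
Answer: $- \frac{344830}{607} \approx -568.09$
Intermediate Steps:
$Q = 517245$ ($Q = \left(-3\right) \left(-172415\right) = 517245$)
$K{\left(n \right)} = \frac{n}{2}$
$Z{\left(X,B \right)} = \frac{B}{21}$ ($Z{\left(X,B \right)} = B \frac{1}{21} = \frac{B}{21}$)
$R = \frac{9}{2}$ ($R = -9 - \frac{1}{2} \left(-27\right) = -9 - - \frac{27}{2} = -9 + \frac{27}{2} = \frac{9}{2} \approx 4.5$)
$f{\left(j \right)} = \frac{9}{2} + j^{2} - 916 j$ ($f{\left(j \right)} = \left(j^{2} - 916 j\right) + \frac{9}{2} = \frac{9}{2} + j^{2} - 916 j$)
$\frac{Q}{f{\left(Z{\left(-14,21 \right)} \right)}} = \frac{517245}{\frac{9}{2} + \left(\frac{1}{21} \cdot 21\right)^{2} - 916 \cdot \frac{1}{21} \cdot 21} = \frac{517245}{\frac{9}{2} + 1^{2} - 916} = \frac{517245}{\frac{9}{2} + 1 - 916} = \frac{517245}{- \frac{1821}{2}} = 517245 \left(- \frac{2}{1821}\right) = - \frac{344830}{607}$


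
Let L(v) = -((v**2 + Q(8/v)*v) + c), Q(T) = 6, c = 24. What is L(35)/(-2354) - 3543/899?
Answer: -7028581/2116246 ≈ -3.3213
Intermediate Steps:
L(v) = -24 - v**2 - 6*v (L(v) = -((v**2 + 6*v) + 24) = -(24 + v**2 + 6*v) = -24 - v**2 - 6*v)
L(35)/(-2354) - 3543/899 = (-24 - 1*35**2 - 6*35)/(-2354) - 3543/899 = (-24 - 1*1225 - 210)*(-1/2354) - 3543*1/899 = (-24 - 1225 - 210)*(-1/2354) - 3543/899 = -1459*(-1/2354) - 3543/899 = 1459/2354 - 3543/899 = -7028581/2116246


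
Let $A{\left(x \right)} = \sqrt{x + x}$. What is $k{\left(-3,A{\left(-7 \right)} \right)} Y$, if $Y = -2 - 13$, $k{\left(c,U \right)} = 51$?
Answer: $-765$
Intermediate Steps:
$A{\left(x \right)} = \sqrt{2} \sqrt{x}$ ($A{\left(x \right)} = \sqrt{2 x} = \sqrt{2} \sqrt{x}$)
$Y = -15$ ($Y = -2 - 13 = -15$)
$k{\left(-3,A{\left(-7 \right)} \right)} Y = 51 \left(-15\right) = -765$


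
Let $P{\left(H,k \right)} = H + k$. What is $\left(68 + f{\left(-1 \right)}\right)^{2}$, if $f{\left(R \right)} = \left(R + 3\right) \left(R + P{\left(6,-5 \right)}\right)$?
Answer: $4624$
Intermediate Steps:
$f{\left(R \right)} = \left(1 + R\right) \left(3 + R\right)$ ($f{\left(R \right)} = \left(R + 3\right) \left(R + \left(6 - 5\right)\right) = \left(3 + R\right) \left(R + 1\right) = \left(3 + R\right) \left(1 + R\right) = \left(1 + R\right) \left(3 + R\right)$)
$\left(68 + f{\left(-1 \right)}\right)^{2} = \left(68 + \left(3 + \left(-1\right)^{2} + 4 \left(-1\right)\right)\right)^{2} = \left(68 + \left(3 + 1 - 4\right)\right)^{2} = \left(68 + 0\right)^{2} = 68^{2} = 4624$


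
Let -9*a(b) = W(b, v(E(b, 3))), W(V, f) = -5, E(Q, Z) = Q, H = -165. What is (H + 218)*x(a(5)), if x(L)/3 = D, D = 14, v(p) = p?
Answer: 2226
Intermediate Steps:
a(b) = 5/9 (a(b) = -1/9*(-5) = 5/9)
x(L) = 42 (x(L) = 3*14 = 42)
(H + 218)*x(a(5)) = (-165 + 218)*42 = 53*42 = 2226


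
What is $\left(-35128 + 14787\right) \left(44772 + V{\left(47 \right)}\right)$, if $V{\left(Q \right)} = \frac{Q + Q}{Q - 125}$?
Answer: $- \frac{35516626801}{39} \approx -9.1068 \cdot 10^{8}$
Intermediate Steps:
$V{\left(Q \right)} = \frac{2 Q}{-125 + Q}$
$\left(-35128 + 14787\right) \left(44772 + V{\left(47 \right)}\right) = \left(-35128 + 14787\right) \left(44772 + 2 \cdot 47 \frac{1}{-125 + 47}\right) = - 20341 \left(44772 + 2 \cdot 47 \frac{1}{-78}\right) = - 20341 \left(44772 + 2 \cdot 47 \left(- \frac{1}{78}\right)\right) = - 20341 \left(44772 - \frac{47}{39}\right) = \left(-20341\right) \frac{1746061}{39} = - \frac{35516626801}{39}$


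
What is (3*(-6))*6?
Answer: -108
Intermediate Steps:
(3*(-6))*6 = -18*6 = -108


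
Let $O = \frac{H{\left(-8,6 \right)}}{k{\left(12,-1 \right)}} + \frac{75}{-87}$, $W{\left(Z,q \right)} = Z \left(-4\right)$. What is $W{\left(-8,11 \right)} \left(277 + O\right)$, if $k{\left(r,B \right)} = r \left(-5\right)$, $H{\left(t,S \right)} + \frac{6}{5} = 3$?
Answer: $\frac{6405704}{725} \approx 8835.5$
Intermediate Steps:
$H{\left(t,S \right)} = \frac{9}{5}$ ($H{\left(t,S \right)} = - \frac{6}{5} + 3 = \frac{9}{5}$)
$W{\left(Z,q \right)} = - 4 Z$
$k{\left(r,B \right)} = - 5 r$
$O = - \frac{2587}{2900}$ ($O = \frac{9}{5 \left(\left(-5\right) 12\right)} + \frac{75}{-87} = \frac{9}{5 \left(-60\right)} + 75 \left(- \frac{1}{87}\right) = \frac{9}{5} \left(- \frac{1}{60}\right) - \frac{25}{29} = - \frac{3}{100} - \frac{25}{29} = - \frac{2587}{2900} \approx -0.89207$)
$W{\left(-8,11 \right)} \left(277 + O\right) = \left(-4\right) \left(-8\right) \left(277 - \frac{2587}{2900}\right) = 32 \cdot \frac{800713}{2900} = \frac{6405704}{725}$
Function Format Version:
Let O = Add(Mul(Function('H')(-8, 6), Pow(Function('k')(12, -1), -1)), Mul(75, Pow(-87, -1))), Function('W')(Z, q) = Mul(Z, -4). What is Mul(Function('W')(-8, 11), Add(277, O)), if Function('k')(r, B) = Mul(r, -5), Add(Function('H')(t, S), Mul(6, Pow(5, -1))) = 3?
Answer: Rational(6405704, 725) ≈ 8835.5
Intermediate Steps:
Function('H')(t, S) = Rational(9, 5) (Function('H')(t, S) = Add(Rational(-6, 5), 3) = Rational(9, 5))
Function('W')(Z, q) = Mul(-4, Z)
Function('k')(r, B) = Mul(-5, r)
O = Rational(-2587, 2900) (O = Add(Mul(Rational(9, 5), Pow(Mul(-5, 12), -1)), Mul(75, Pow(-87, -1))) = Add(Mul(Rational(9, 5), Pow(-60, -1)), Mul(75, Rational(-1, 87))) = Add(Mul(Rational(9, 5), Rational(-1, 60)), Rational(-25, 29)) = Add(Rational(-3, 100), Rational(-25, 29)) = Rational(-2587, 2900) ≈ -0.89207)
Mul(Function('W')(-8, 11), Add(277, O)) = Mul(Mul(-4, -8), Add(277, Rational(-2587, 2900))) = Mul(32, Rational(800713, 2900)) = Rational(6405704, 725)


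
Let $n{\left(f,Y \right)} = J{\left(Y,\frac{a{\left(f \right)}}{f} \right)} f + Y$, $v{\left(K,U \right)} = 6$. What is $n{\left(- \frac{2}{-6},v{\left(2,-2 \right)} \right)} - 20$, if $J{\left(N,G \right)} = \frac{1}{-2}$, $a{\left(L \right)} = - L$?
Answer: $- \frac{85}{6} \approx -14.167$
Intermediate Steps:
$J{\left(N,G \right)} = - \frac{1}{2}$
$n{\left(f,Y \right)} = Y - \frac{f}{2}$ ($n{\left(f,Y \right)} = - \frac{f}{2} + Y = Y - \frac{f}{2}$)
$n{\left(- \frac{2}{-6},v{\left(2,-2 \right)} \right)} - 20 = \left(6 - \frac{\left(-2\right) \frac{1}{-6}}{2}\right) - 20 = \left(6 - \frac{\left(-2\right) \left(- \frac{1}{6}\right)}{2}\right) - 20 = \left(6 - \frac{1}{6}\right) - 20 = \frac{35}{6} - 20 = - \frac{85}{6}$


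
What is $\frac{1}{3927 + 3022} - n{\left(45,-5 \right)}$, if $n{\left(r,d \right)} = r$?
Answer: $- \frac{312704}{6949} \approx -45.0$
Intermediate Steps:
$\frac{1}{3927 + 3022} - n{\left(45,-5 \right)} = \frac{1}{3927 + 3022} - 45 = \frac{1}{6949} - 45 = - \frac{312704}{6949}$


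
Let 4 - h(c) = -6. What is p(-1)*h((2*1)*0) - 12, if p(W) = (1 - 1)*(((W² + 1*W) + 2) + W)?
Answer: -12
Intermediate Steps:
h(c) = 10 (h(c) = 4 - 1*(-6) = 4 + 6 = 10)
p(W) = 0 (p(W) = 0*(((W² + W) + 2) + W) = 0*(((W + W²) + 2) + W) = 0*((2 + W + W²) + W) = 0*(2 + W² + 2*W) = 0)
p(-1)*h((2*1)*0) - 12 = 0*10 - 12 = 0 - 12 = -12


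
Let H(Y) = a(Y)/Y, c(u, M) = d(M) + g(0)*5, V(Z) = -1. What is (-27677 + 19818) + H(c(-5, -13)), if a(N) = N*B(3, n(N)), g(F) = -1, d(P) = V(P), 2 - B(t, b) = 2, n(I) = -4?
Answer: -7859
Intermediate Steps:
B(t, b) = 0 (B(t, b) = 2 - 1*2 = 2 - 2 = 0)
d(P) = -1
a(N) = 0 (a(N) = N*0 = 0)
c(u, M) = -6 (c(u, M) = -1 - 1*5 = -1 - 5 = -6)
H(Y) = 0 (H(Y) = 0/Y = 0)
(-27677 + 19818) + H(c(-5, -13)) = (-27677 + 19818) + 0 = -7859 + 0 = -7859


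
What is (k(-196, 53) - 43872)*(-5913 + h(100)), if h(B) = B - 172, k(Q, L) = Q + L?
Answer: 263429775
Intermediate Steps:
k(Q, L) = L + Q
h(B) = -172 + B
(k(-196, 53) - 43872)*(-5913 + h(100)) = ((53 - 196) - 43872)*(-5913 + (-172 + 100)) = (-143 - 43872)*(-5913 - 72) = -44015*(-5985) = 263429775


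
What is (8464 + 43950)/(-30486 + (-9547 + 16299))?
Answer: -26207/11867 ≈ -2.2084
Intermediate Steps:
(8464 + 43950)/(-30486 + (-9547 + 16299)) = 52414/(-30486 + 6752) = 52414/(-23734) = 52414*(-1/23734) = -26207/11867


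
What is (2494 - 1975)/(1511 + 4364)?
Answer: 519/5875 ≈ 0.088340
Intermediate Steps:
(2494 - 1975)/(1511 + 4364) = 519/5875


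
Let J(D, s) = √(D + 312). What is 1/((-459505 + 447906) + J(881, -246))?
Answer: -11599/134535608 - √1193/134535608 ≈ -8.6472e-5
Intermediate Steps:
J(D, s) = √(312 + D)
1/((-459505 + 447906) + J(881, -246)) = 1/((-459505 + 447906) + √(312 + 881)) = 1/(-11599 + √1193)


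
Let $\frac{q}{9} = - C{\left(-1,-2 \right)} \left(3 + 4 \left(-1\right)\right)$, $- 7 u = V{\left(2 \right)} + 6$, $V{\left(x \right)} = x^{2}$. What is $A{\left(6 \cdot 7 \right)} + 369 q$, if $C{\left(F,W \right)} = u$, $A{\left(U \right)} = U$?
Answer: $- \frac{32916}{7} \approx -4702.3$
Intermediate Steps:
$u = - \frac{10}{7}$ ($u = - \frac{2^{2} + 6}{7} = - \frac{4 + 6}{7} = \left(- \frac{1}{7}\right) 10 = - \frac{10}{7} \approx -1.4286$)
$C{\left(F,W \right)} = - \frac{10}{7}$
$q = - \frac{90}{7}$ ($q = 9 \left(- \frac{\left(-10\right) \left(3 + 4 \left(-1\right)\right)}{7}\right) = 9 \left(- \frac{\left(-10\right) \left(3 - 4\right)}{7}\right) = 9 \left(- \frac{\left(-10\right) \left(-1\right)}{7}\right) = 9 \left(\left(-1\right) \frac{10}{7}\right) = 9 \left(- \frac{10}{7}\right) = - \frac{90}{7} \approx -12.857$)
$A{\left(6 \cdot 7 \right)} + 369 q = 6 \cdot 7 + 369 \left(- \frac{90}{7}\right) = 42 - \frac{33210}{7} = - \frac{32916}{7}$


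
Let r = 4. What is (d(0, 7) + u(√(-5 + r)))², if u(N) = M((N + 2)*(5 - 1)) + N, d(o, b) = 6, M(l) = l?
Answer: 171 + 140*I ≈ 171.0 + 140.0*I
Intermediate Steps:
u(N) = 8 + 5*N (u(N) = (N + 2)*(5 - 1) + N = (2 + N)*4 + N = (8 + 4*N) + N = 8 + 5*N)
(d(0, 7) + u(√(-5 + r)))² = (6 + (8 + 5*√(-5 + 4)))² = (6 + (8 + 5*√(-1)))² = (6 + (8 + 5*I))² = (14 + 5*I)²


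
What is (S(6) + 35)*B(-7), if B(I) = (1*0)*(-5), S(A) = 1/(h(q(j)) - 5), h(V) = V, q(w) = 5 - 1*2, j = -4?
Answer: 0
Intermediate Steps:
q(w) = 3 (q(w) = 5 - 2 = 3)
S(A) = -½ (S(A) = 1/(3 - 5) = 1/(-2) = -½)
B(I) = 0 (B(I) = 0*(-5) = 0)
(S(6) + 35)*B(-7) = (-½ + 35)*0 = (69/2)*0 = 0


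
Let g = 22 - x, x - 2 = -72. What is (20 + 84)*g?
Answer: 9568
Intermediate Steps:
x = -70 (x = 2 - 72 = -70)
g = 92 (g = 22 - 1*(-70) = 22 + 70 = 92)
(20 + 84)*g = (20 + 84)*92 = 104*92 = 9568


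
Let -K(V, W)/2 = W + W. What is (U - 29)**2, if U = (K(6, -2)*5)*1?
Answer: 121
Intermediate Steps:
K(V, W) = -4*W (K(V, W) = -2*(W + W) = -4*W)
U = 40 (U = (-4*(-2)*5)*1 = (8*5)*1 = 40*1 = 40)
(U - 29)**2 = (40 - 29)**2 = 11**2 = 121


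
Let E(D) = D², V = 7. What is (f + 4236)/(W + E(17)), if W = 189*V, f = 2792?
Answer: 1757/403 ≈ 4.3598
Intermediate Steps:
W = 1323 (W = 189*7 = 1323)
(f + 4236)/(W + E(17)) = (2792 + 4236)/(1323 + 17²) = 7028/(1323 + 289) = 7028/1612 = 7028*(1/1612) = 1757/403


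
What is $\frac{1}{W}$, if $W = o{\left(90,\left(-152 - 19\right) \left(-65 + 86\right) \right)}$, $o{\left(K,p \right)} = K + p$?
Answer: $- \frac{1}{3501} \approx -0.00028563$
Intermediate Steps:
$W = -3501$ ($W = 90 + \left(-152 - 19\right) \left(-65 + 86\right) = 90 - 3591 = -3501$)
$\frac{1}{W} = \frac{1}{-3501} = - \frac{1}{3501}$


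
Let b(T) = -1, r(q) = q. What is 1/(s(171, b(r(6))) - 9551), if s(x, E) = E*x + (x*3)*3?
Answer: -1/8183 ≈ -0.00012220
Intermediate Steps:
s(x, E) = 9*x + E*x (s(x, E) = E*x + (3*x)*3 = E*x + 9*x = 9*x + E*x)
1/(s(171, b(r(6))) - 9551) = 1/(171*(9 - 1) - 9551) = 1/(171*8 - 9551) = 1/(1368 - 9551) = 1/(-8183) = -1/8183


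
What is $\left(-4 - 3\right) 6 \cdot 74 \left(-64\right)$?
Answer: $198912$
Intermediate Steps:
$\left(-4 - 3\right) 6 \cdot 74 \left(-64\right) = \left(-7\right) 6 \cdot 74 \left(-64\right) = \left(-42\right) 74 \left(-64\right) = \left(-3108\right) \left(-64\right) = 198912$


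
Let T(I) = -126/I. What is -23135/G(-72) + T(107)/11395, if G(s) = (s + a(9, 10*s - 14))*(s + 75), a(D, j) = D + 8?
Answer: 5641534997/40235745 ≈ 140.21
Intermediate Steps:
a(D, j) = 8 + D
G(s) = (17 + s)*(75 + s) (G(s) = (s + (8 + 9))*(s + 75) = (s + 17)*(75 + s) = (17 + s)*(75 + s))
-23135/G(-72) + T(107)/11395 = -23135/(1275 + (-72)² + 92*(-72)) - 126/107/11395 = -23135/(1275 + 5184 - 6624) - 126*1/107*(1/11395) = -23135/(-165) - 126/107*1/11395 = -23135*(-1/165) - 126/1219265 = 4627/33 - 126/1219265 = 5641534997/40235745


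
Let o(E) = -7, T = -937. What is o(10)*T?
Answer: 6559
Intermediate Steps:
o(10)*T = -7*(-937) = 6559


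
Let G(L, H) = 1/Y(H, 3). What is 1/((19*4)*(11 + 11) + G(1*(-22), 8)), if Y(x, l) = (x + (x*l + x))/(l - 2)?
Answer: 40/66881 ≈ 0.00059808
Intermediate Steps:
Y(x, l) = (2*x + l*x)/(-2 + l) (Y(x, l) = (x + (l*x + x))/(-2 + l) = (x + (x + l*x))/(-2 + l) = (2*x + l*x)/(-2 + l))
G(L, H) = 1/(5*H) (G(L, H) = 1/(H*(2 + 3)/(-2 + 3)) = 1/(H*5/1) = 1/(H*1*5) = 1/(5*H))
1/((19*4)*(11 + 11) + G(1*(-22), 8)) = 1/((19*4)*(11 + 11) + (⅕)/8) = 1/(76*22 + (⅕)*(⅛)) = 1/(1672 + 1/40) = 1/(66881/40) = 40/66881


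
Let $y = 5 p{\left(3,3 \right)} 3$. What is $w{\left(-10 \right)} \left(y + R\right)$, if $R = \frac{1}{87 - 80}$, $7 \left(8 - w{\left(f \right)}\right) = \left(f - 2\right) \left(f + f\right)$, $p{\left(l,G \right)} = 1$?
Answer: $- \frac{19504}{49} \approx -398.04$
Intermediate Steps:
$w{\left(f \right)} = 8 - \frac{2 f \left(-2 + f\right)}{7}$ ($w{\left(f \right)} = 8 - \frac{\left(f - 2\right) \left(f + f\right)}{7} = 8 - \frac{\left(-2 + f\right) 2 f}{7} = 8 - \frac{2 f \left(-2 + f\right)}{7}$)
$R = \frac{1}{7} \approx 0.14286$
$y = 15$ ($y = 5 \cdot 1 \cdot 3 = 5 \cdot 3 = 15$)
$w{\left(-10 \right)} \left(y + R\right) = \left(8 - \frac{2 \left(-10\right)^{2}}{7} + \frac{4}{7} \left(-10\right)\right) \left(15 + \frac{1}{7}\right) = \left(8 - \frac{200}{7} - \frac{40}{7}\right) \frac{106}{7} = \left(- \frac{184}{7}\right) \frac{106}{7} = - \frac{19504}{49}$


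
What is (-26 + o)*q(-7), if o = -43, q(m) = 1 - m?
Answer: -552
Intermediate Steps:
(-26 + o)*q(-7) = (-26 - 43)*(1 - 1*(-7)) = -69*(1 + 7) = -69*8 = -552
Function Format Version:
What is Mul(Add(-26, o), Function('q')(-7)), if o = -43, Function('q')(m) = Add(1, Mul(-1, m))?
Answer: -552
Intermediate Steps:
Mul(Add(-26, o), Function('q')(-7)) = Mul(Add(-26, -43), Add(1, Mul(-1, -7))) = Mul(-69, Add(1, 7)) = Mul(-69, 8) = -552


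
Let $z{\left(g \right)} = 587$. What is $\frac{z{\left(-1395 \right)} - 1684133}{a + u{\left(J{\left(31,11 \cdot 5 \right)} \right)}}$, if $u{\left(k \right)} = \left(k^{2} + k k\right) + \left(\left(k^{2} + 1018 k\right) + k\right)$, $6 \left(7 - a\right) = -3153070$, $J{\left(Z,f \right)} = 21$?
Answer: $- \frac{2525319}{822361} \approx -3.0708$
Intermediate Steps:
$a = \frac{1576556}{3}$ ($a = 7 - - \frac{1576535}{3} = 7 + \frac{1576535}{3} = \frac{1576556}{3} \approx 5.2552 \cdot 10^{5}$)
$u{\left(k \right)} = 3 k^{2} + 1019 k$ ($u{\left(k \right)} = \left(k^{2} + k^{2}\right) + \left(k^{2} + 1019 k\right) = 2 k^{2} + \left(k^{2} + 1019 k\right) = 3 k^{2} + 1019 k$)
$\frac{z{\left(-1395 \right)} - 1684133}{a + u{\left(J{\left(31,11 \cdot 5 \right)} \right)}} = \frac{587 - 1684133}{\frac{1576556}{3} + 21 \left(1019 + 3 \cdot 21\right)} = - \frac{1683546}{\frac{1576556}{3} + 21 \left(1019 + 63\right)} = - \frac{1683546}{\frac{1576556}{3} + 21 \cdot 1082} = - \frac{1683546}{\frac{1576556}{3} + 22722} = - \frac{1683546}{\frac{1644722}{3}} = \left(-1683546\right) \frac{3}{1644722} = - \frac{2525319}{822361}$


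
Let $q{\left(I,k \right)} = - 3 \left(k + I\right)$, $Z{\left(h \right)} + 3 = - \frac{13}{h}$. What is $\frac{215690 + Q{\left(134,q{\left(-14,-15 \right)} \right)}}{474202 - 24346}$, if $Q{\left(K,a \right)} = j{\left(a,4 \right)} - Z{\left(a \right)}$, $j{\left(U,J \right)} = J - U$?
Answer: $\frac{18758083}{39137472} \approx 0.47929$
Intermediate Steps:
$Z{\left(h \right)} = -3 - \frac{13}{h}$
$q{\left(I,k \right)} = - 3 I - 3 k$ ($q{\left(I,k \right)} = - 3 \left(I + k\right) = - 3 I - 3 k$)
$Q{\left(K,a \right)} = 7 - a + \frac{13}{a}$ ($Q{\left(K,a \right)} = \left(4 - a\right) - \left(-3 - \frac{13}{a}\right) = \left(4 - a\right) + \left(3 + \frac{13}{a}\right) = 7 - a + \frac{13}{a}$)
$\frac{215690 + Q{\left(134,q{\left(-14,-15 \right)} \right)}}{474202 - 24346} = \frac{215690 + \left(7 - \left(\left(-3\right) \left(-14\right) - -45\right) + \frac{13}{\left(-3\right) \left(-14\right) - -45}\right)}{474202 - 24346} = \frac{215690 + \left(7 - \left(42 + 45\right) + \frac{13}{42 + 45}\right)}{449856} = \left(215690 + \left(7 - 87 + \frac{13}{87}\right)\right) \frac{1}{449856} = \left(215690 - \frac{6947}{87}\right) \frac{1}{449856} = \frac{18758083}{87} \cdot \frac{1}{449856} = \frac{18758083}{39137472}$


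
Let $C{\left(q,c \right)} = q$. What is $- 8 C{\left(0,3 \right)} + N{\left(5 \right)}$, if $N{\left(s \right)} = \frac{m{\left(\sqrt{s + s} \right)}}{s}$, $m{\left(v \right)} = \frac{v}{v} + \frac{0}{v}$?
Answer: $\frac{1}{5} \approx 0.2$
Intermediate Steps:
$m{\left(v \right)} = 1$ ($m{\left(v \right)} = 1 + 0 = 1$)
$N{\left(s \right)} = \frac{1}{s}$ ($N{\left(s \right)} = 1 \frac{1}{s} = \frac{1}{s}$)
$- 8 C{\left(0,3 \right)} + N{\left(5 \right)} = \left(-8\right) 0 + \frac{1}{5} = 0 + \frac{1}{5} = \frac{1}{5}$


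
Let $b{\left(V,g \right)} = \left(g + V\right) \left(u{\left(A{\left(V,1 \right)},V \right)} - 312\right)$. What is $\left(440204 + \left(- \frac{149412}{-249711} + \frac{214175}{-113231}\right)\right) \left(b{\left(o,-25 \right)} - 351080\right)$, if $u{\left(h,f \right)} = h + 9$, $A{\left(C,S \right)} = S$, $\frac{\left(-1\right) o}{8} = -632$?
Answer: $- \frac{1108614811155964626222}{1346429821} \approx -8.2337 \cdot 10^{11}$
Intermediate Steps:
$o = 5056$ ($o = \left(-8\right) \left(-632\right) = 5056$)
$u{\left(h,f \right)} = 9 + h$
$b{\left(V,g \right)} = - 302 V - 302 g$ ($b{\left(V,g \right)} = \left(g + V\right) \left(\left(9 + 1\right) - 312\right) = \left(V + g\right) \left(10 - 312\right) = \left(V + g\right) \left(-302\right) = - 302 V - 302 g$)
$\left(440204 + \left(- \frac{149412}{-249711} + \frac{214175}{-113231}\right)\right) \left(b{\left(o,-25 \right)} - 351080\right) = \left(440204 + \left(- \frac{149412}{-249711} + \frac{214175}{-113231}\right)\right) \left(\left(\left(-302\right) 5056 - -7550\right) - 351080\right) = \left(440204 + \left(\left(-149412\right) \left(- \frac{1}{249711}\right) + 214175 \left(- \frac{1}{113231}\right)\right)\right) \left(\left(-1526912 + 7550\right) - 351080\right) = \left(440204 + \left(\frac{49804}{83237} - \frac{214175}{113231}\right)\right) \left(-1519362 - 351080\right) = \left(440204 - \frac{12187927751}{9425008747}\right) \left(-1870442\right) = \frac{4148914362536637}{9425008747} \left(-1870442\right) = - \frac{1108614811155964626222}{1346429821}$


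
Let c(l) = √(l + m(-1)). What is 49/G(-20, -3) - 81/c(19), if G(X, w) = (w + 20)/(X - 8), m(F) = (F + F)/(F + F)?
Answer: -1372/17 - 81*√5/10 ≈ -98.818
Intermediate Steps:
m(F) = 1 (m(F) = (2*F)/((2*F)) = (2*F)*(1/(2*F)) = 1)
c(l) = √(1 + l) (c(l) = √(l + 1) = √(1 + l))
G(X, w) = (20 + w)/(-8 + X)
49/G(-20, -3) - 81/c(19) = 49/(((20 - 3)/(-8 - 20))) - 81/√(1 + 19) = 49/((17/(-28))) - 81*√5/10 = 49/((-1/28*17)) - 81*√5/10 = 49/(-17/28) - 81*√5/10 = 49*(-28/17) - 81*√5/10 = -1372/17 - 81*√5/10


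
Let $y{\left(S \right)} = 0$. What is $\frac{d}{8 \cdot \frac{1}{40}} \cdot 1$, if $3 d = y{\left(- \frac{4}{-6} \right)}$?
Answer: $0$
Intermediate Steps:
$d = 0$ ($d = \frac{1}{3} \cdot 0 = 0$)
$\frac{d}{8 \cdot \frac{1}{40}} \cdot 1 = \frac{0}{8 \cdot \frac{1}{40}} \cdot 1 = 0 \frac{1}{\frac{1}{5}} \cdot 1 = 0 \cdot 5 \cdot 1 = 0 \cdot 1 = 0$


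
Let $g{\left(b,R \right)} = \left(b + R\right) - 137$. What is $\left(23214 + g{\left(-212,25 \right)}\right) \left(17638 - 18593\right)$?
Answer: $-21859950$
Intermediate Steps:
$g{\left(b,R \right)} = -137 + R + b$ ($g{\left(b,R \right)} = \left(R + b\right) - 137 = -137 + R + b$)
$\left(23214 + g{\left(-212,25 \right)}\right) \left(17638 - 18593\right) = \left(23214 - 324\right) \left(17638 - 18593\right) = \left(23214 - 324\right) \left(-955\right) = 22890 \left(-955\right) = -21859950$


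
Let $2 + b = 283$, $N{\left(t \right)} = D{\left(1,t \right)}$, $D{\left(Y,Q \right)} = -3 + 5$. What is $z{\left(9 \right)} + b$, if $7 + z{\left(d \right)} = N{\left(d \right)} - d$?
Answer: $267$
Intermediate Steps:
$D{\left(Y,Q \right)} = 2$
$N{\left(t \right)} = 2$
$z{\left(d \right)} = -5 - d$ ($z{\left(d \right)} = -7 - \left(-2 + d\right) = -5 - d$)
$b = 281$ ($b = -2 + 283 = 281$)
$z{\left(9 \right)} + b = \left(-5 - 9\right) + 281 = -14 + 281 = 267$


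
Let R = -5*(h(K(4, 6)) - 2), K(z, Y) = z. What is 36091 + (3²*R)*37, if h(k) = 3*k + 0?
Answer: 19441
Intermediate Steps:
h(k) = 3*k
R = -50 (R = -5*(3*4 - 2) = -5*(12 - 2) = -5*10 = -50)
36091 + (3²*R)*37 = 36091 + (3²*(-50))*37 = 36091 + (9*(-50))*37 = 36091 - 450*37 = 36091 - 16650 = 19441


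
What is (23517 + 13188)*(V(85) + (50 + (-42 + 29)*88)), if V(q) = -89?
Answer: -43422015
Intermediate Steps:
(23517 + 13188)*(V(85) + (50 + (-42 + 29)*88)) = (23517 + 13188)*(-89 + (50 + (-42 + 29)*88)) = 36705*(-89 + (50 - 13*88)) = 36705*(-89 + (50 - 1144)) = 36705*(-89 - 1094) = 36705*(-1183) = -43422015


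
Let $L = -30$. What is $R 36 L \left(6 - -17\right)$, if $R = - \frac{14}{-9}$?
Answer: $-38640$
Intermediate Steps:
$R = \frac{14}{9}$ ($R = \left(-14\right) \left(- \frac{1}{9}\right) = \frac{14}{9} \approx 1.5556$)
$R 36 L \left(6 - -17\right) = \frac{14 \cdot 36 \left(-30\right) \left(6 - -17\right)}{9} = \frac{14 \left(- 1080 \left(6 + 17\right)\right)}{9} = \frac{14 \left(\left(-1080\right) 23\right)}{9} = \frac{14}{9} \left(-24840\right) = -38640$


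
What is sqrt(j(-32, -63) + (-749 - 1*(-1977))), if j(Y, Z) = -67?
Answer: 3*sqrt(129) ≈ 34.073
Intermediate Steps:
sqrt(j(-32, -63) + (-749 - 1*(-1977))) = sqrt(-67 + (-749 - 1*(-1977))) = sqrt(-67 + (-749 + 1977)) = sqrt(-67 + 1228) = sqrt(1161) = 3*sqrt(129)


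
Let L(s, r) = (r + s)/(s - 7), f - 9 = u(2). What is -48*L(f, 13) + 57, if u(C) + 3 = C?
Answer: -951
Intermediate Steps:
u(C) = -3 + C
f = 8 (f = 9 + (-3 + 2) = 9 - 1 = 8)
L(s, r) = (r + s)/(-7 + s)
-48*L(f, 13) + 57 = -48*(13 + 8)/(-7 + 8) + 57 = -48*21/1 + 57 = -48*21 + 57 = -1008 + 57 = -951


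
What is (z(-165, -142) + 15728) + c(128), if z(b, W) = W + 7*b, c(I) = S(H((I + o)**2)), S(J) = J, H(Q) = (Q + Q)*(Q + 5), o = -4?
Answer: 473010943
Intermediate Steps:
H(Q) = 2*Q*(5 + Q) (H(Q) = (2*Q)*(5 + Q) = 2*Q*(5 + Q))
c(I) = 2*(-4 + I)**2*(5 + (-4 + I)**2) (c(I) = 2*(I - 4)**2*(5 + (I - 4)**2) = 2*(-4 + I)**2*(5 + (-4 + I)**2))
(z(-165, -142) + 15728) + c(128) = ((-142 + 7*(-165)) + 15728) + 2*(-4 + 128)**2*(5 + (-4 + 128)**2) = ((-142 - 1155) + 15728) + 2*124**2*(5 + 124**2) = (-1297 + 15728) + 2*15376*(5 + 15376) = 14431 + 2*15376*15381 = 14431 + 472996512 = 473010943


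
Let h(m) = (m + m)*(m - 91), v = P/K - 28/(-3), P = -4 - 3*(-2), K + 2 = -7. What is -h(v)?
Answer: 120868/81 ≈ 1492.2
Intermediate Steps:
K = -9 (K = -2 - 7 = -9)
P = 2 (P = -4 + 6 = 2)
v = 82/9 (v = 2/(-9) - 28/(-3) = 2*(-⅑) - 28*(-⅓) = -2/9 + 28/3 = 82/9 ≈ 9.1111)
h(m) = 2*m*(-91 + m) (h(m) = (2*m)*(-91 + m) = 2*m*(-91 + m))
-h(v) = -2*82*(-91 + 82/9)/9 = -2*82*(-737)/(9*9) = -1*(-120868/81) = 120868/81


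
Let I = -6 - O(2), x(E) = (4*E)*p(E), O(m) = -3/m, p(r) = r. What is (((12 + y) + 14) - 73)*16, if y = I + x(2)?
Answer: -568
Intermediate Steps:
x(E) = 4*E² (x(E) = (4*E)*E = 4*E²)
I = -9/2 (I = -6 - (-3)/2 = -6 - 1*(-3/2) = -6 + 3/2 = -9/2 ≈ -4.5000)
y = 23/2 (y = -9/2 + 4*2² = -9/2 + 4*4 = -9/2 + 16 = 23/2 ≈ 11.500)
(((12 + y) + 14) - 73)*16 = (((12 + 23/2) + 14) - 73)*16 = ((47/2 + 14) - 73)*16 = (75/2 - 73)*16 = -71/2*16 = -568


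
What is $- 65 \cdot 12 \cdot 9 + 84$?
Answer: $-6936$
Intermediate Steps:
$- 65 \cdot 12 \cdot 9 + 84 = \left(-65\right) 108 + 84 = -7020 + 84 = -6936$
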